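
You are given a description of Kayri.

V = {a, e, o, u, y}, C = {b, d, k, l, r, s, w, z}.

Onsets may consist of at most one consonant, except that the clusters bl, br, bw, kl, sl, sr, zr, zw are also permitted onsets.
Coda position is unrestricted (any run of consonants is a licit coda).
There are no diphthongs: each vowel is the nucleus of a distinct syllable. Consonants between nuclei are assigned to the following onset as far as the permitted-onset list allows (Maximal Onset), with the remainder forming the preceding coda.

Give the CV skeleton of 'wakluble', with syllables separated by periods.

The vowels are a, u, e — 3 nuclei, so 3 syllables.
Between /a/ (V1) and /u/ (V2): /kl/ — entire cluster is a permitted onset → onset /kl/, coda ∅.
Between /u/ (V2) and /e/ (V3): /bl/ is a licit onset in full, so it all attaches to the next syllable.
Syllabification: wa.klu.ble.
Mapping each syllable to C/V: /wa/ → CV, /klu/ → CCV, /ble/ → CCV.

CV.CCV.CCV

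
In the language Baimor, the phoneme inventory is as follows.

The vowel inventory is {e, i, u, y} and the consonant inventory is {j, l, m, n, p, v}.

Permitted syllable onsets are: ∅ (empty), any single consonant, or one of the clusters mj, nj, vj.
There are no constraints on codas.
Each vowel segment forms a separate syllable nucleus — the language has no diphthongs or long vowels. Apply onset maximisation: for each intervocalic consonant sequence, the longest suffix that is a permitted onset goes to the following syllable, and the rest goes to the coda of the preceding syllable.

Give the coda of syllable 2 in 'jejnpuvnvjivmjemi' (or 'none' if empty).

vn

Nuclei (vowels): e, u, i, e, i → 5 syllables.
/e…u/ gap (V1→V2): cluster /jnp/ — the longest permitted-onset suffix is /p/; onset = /p/, preceding coda = /jn/.
/u…i/ gap (V2→V3): cluster /vnvj/ — the longest permitted-onset suffix is /vj/; onset = /vj/, preceding coda = /vn/.
/i…e/ gap (V3→V4): /vmj/ — longest licit onset from the right is /mj/, leaving /v/ as coda.
/e…i/ gap (V4→V5): just /m/ — single C goes to the following onset.
Result: jejn.puvn.vjiv.mje.mi.
Syllable 2 is /puvn/: onset /p/, nucleus /u/, coda /vn/.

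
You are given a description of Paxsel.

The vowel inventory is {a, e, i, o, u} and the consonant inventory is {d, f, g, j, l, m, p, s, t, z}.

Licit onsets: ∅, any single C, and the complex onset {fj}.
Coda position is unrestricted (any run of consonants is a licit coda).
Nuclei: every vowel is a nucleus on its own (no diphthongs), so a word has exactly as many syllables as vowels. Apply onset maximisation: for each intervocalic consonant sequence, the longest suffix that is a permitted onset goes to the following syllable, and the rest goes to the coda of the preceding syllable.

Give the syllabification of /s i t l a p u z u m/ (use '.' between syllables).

sit.la.pu.zum

Vowels present: i, a, u, u; each is a nucleus, giving 4 syllables.
σ1/σ2 boundary: /tl/; trying suffixes from longest down, /l/ is the first permitted one, so coda /t/ | onset /l/.
σ2/σ3 boundary: just /p/ — single C goes to the following onset.
σ3/σ4 boundary: /z/ → onset of the next syllable (single consonants are always licit onsets).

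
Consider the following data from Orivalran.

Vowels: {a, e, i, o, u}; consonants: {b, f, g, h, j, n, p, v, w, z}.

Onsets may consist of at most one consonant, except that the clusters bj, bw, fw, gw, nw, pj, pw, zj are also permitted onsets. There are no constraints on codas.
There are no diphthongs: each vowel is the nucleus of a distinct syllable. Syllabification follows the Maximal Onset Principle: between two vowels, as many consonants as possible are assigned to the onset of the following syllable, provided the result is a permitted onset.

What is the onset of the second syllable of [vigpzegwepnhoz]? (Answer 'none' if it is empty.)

The vowels are i, e, e, o — 4 nuclei, so 4 syllables.
V1 /i/ – V2 /e/: cluster /gpz/ — the longest permitted-onset suffix is /z/; onset = /z/, preceding coda = /gp/.
V2 /e/ – V3 /e/: /gw/ is a licit onset in full, so it all attaches to the next syllable.
V3 /e/ – V4 /o/: cluster /pnh/ — the longest permitted-onset suffix is /h/; onset = /h/, preceding coda = /pn/.
Result: vigp.ze.gwepn.hoz.
Syllable 2 is /ze/: onset /z/, nucleus /e/, coda ∅.

z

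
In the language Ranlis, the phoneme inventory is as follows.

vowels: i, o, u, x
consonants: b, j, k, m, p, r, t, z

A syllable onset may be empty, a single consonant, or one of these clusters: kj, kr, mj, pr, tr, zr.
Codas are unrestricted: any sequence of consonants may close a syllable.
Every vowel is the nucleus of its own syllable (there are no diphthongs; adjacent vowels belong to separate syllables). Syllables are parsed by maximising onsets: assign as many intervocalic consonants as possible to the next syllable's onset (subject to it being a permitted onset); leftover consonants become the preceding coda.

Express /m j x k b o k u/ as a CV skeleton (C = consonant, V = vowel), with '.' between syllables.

CCVC.CV.CV

The vowels are x, o, u — 3 nuclei, so 3 syllables.
/x…o/ gap (V1→V2): /kb/ — longest licit onset from the right is /b/, leaving /k/ as coda.
/o…u/ gap (V2→V3): /k/ is a single consonant, so it becomes the next onset.
Syllabification: mjxk.bo.ku.
Mapping each syllable to C/V: /mjxk/ → CCVC, /bo/ → CV, /ku/ → CV.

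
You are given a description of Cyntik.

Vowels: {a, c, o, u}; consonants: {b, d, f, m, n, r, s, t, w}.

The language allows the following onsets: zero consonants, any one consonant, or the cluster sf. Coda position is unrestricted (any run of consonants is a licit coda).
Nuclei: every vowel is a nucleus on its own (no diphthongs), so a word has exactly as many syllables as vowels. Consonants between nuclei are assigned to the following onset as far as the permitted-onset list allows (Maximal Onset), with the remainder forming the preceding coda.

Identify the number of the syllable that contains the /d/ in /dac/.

The vowels are a, c — 2 nuclei, so 2 syllables.
/a…c/ gap (V1→V2): no consonants, so the boundary falls immediately after /a/.
So the parse is da.c.
The /d/ is in the onset of syllable 1 (/da/).

1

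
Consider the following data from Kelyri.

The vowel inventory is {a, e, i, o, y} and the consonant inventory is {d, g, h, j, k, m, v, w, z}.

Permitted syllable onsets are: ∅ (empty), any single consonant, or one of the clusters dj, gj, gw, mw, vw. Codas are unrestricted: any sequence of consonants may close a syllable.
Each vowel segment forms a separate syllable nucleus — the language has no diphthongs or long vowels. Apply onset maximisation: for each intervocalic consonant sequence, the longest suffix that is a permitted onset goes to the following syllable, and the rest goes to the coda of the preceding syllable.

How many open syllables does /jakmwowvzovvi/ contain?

Nuclei (vowels): a, o, o, i → 4 syllables.
Between /a/ (V1) and /o/ (V2): /kmw/ splits as /k/ + /mw/ (/mw/ is the longest suffix that is a licit onset).
Between /o/ (V2) and /o/ (V3): /wvz/ splits as /wv/ + /z/ (/z/ is the longest suffix that is a licit onset).
Between /o/ (V3) and /i/ (V4): /vv/ splits as /v/ + /v/ (/v/ is the longest suffix that is a licit onset).
Putting it together: jak.mwowv.zov.vi.
Classifying each syllable: /jak/ (closed), /mwowv/ (closed), /zov/ (closed), /vi/ (open).
Open syllables: 1.

1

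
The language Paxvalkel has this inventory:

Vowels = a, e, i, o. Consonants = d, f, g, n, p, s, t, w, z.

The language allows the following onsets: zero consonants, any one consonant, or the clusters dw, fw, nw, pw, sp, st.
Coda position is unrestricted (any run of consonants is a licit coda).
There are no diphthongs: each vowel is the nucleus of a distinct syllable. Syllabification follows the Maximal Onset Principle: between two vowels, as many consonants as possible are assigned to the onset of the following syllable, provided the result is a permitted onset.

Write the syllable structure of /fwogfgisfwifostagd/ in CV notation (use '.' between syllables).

CCVCC.CVC.CCV.CV.CCVCC

Nuclei (vowels): o, i, i, o, a → 5 syllables.
/o…i/ gap (V1→V2): /gfg/; trying suffixes from longest down, /g/ is the first permitted one, so coda /gf/ | onset /g/.
/i…i/ gap (V2→V3): /sfw/ — longest licit onset from the right is /fw/, leaving /s/ as coda.
/i…o/ gap (V3→V4): just /f/ — single C goes to the following onset.
/o…a/ gap (V4→V5): /st/ — entire cluster is a permitted onset → onset /st/, coda ∅.
Syllabification: fwogf.gis.fwi.fo.stagd.
Mapping each syllable to C/V: /fwogf/ → CCVCC, /gis/ → CVC, /fwi/ → CCV, /fo/ → CV, /stagd/ → CCVCC.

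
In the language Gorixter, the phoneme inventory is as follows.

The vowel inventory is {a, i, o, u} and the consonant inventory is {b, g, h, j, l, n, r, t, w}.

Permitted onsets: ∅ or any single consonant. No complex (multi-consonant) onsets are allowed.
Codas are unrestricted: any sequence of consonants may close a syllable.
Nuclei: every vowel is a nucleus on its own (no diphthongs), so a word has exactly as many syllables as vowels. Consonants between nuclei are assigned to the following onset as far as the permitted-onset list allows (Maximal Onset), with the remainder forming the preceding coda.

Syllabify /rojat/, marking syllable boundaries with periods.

ro.jat

Vowels present: o, a; each is a nucleus, giving 2 syllables.
V1 /o/ – V2 /a/: /j/ → onset of the next syllable (single consonants are always licit onsets).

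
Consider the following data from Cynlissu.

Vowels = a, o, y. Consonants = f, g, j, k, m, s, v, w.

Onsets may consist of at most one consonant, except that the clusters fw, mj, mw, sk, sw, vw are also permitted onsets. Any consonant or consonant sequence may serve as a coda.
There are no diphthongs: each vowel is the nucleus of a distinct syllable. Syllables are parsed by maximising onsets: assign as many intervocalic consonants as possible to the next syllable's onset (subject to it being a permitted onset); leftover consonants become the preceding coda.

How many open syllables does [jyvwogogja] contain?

Nuclei (vowels): y, o, o, a → 4 syllables.
σ1/σ2 boundary: cluster /vw/ — /vw/ is itself a permitted onset, so the whole cluster goes right; preceding coda = ∅.
σ2/σ3 boundary: /g/ is a single consonant, so it becomes the next onset.
σ3/σ4 boundary: cluster /gj/ — the longest permitted-onset suffix is /j/; onset = /j/, preceding coda = /g/.
Putting it together: jy.vwo.gog.ja.
Classifying each syllable: /jy/ (open), /vwo/ (open), /gog/ (closed), /ja/ (open).
Open syllables: 3.

3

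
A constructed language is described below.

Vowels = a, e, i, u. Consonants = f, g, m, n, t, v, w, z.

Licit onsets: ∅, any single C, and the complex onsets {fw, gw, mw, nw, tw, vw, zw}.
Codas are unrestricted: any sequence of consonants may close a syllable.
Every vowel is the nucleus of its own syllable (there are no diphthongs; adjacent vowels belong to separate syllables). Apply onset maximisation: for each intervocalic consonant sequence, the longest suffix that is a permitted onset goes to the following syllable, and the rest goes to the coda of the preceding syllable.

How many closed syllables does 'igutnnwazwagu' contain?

Vowels present: i, u, a, a, u; each is a nucleus, giving 5 syllables.
Between /i/ (V1) and /u/ (V2): /g/ → onset of the next syllable (single consonants are always licit onsets).
Between /u/ (V2) and /a/ (V3): /tnnw/; trying suffixes from longest down, /nw/ is the first permitted one, so coda /tn/ | onset /nw/.
Between /a/ (V3) and /a/ (V4): /zw/ — entire cluster is a permitted onset → onset /zw/, coda ∅.
Between /a/ (V4) and /u/ (V5): /g/ → onset of the next syllable (single consonants are always licit onsets).
Putting it together: i.gutn.nwa.zwa.gu.
Classifying each syllable: /i/ (open), /gutn/ (closed), /nwa/ (open), /zwa/ (open), /gu/ (open).
Closed syllables: 1.

1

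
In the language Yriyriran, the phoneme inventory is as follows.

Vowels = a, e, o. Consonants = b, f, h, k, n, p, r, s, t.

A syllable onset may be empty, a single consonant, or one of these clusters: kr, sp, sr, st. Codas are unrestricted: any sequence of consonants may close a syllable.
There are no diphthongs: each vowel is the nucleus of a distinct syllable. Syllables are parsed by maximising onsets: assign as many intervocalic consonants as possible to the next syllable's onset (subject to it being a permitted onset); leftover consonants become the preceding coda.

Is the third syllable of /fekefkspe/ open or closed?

The vowels are e, e, e — 3 nuclei, so 3 syllables.
/e…e/ gap (V1→V2): /k/ is a single consonant, so it becomes the next onset.
/e…e/ gap (V2→V3): /fksp/ splits as /fk/ + /sp/ (/sp/ is the longest suffix that is a licit onset).
Result: fe.kefk.spe.
Syllable 3 is /spe/; it ends in its nucleus with no coda, so it is open.

open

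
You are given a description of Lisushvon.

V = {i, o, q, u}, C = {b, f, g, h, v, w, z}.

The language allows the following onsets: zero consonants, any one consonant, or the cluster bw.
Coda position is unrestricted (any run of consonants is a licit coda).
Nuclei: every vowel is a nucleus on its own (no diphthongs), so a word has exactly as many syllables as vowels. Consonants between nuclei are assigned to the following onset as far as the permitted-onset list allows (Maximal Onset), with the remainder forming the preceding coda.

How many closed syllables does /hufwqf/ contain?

Nuclei (vowels): u, q → 2 syllables.
/u…q/ gap (V1→V2): cluster /fw/ — the longest permitted-onset suffix is /w/; onset = /w/, preceding coda = /f/.
So the parse is huf.wqf.
Classifying each syllable: /huf/ (closed), /wqf/ (closed).
Closed syllables: 2.

2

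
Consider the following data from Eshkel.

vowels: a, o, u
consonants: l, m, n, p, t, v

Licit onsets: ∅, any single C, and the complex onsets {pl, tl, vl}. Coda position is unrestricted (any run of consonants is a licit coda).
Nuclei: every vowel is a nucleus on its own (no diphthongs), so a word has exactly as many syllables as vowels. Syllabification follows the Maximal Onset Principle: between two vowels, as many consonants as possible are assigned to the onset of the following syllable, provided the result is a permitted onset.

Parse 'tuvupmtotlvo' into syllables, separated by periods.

tu.vupm.totl.vo

Nuclei (vowels): u, u, o, o → 4 syllables.
Between /u/ (V1) and /u/ (V2): /v/ → onset of the next syllable (single consonants are always licit onsets).
Between /u/ (V2) and /o/ (V3): /pmt/ splits as /pm/ + /t/ (/t/ is the longest suffix that is a licit onset).
Between /o/ (V3) and /o/ (V4): cluster /tlv/ — the longest permitted-onset suffix is /v/; onset = /v/, preceding coda = /tl/.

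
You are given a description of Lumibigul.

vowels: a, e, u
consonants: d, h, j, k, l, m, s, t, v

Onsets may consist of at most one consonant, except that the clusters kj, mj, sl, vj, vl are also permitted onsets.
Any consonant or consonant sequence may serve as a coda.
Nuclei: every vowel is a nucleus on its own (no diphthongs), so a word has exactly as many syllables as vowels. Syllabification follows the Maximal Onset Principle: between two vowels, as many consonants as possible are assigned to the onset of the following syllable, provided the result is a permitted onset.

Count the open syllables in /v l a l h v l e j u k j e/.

3

The vowels are a, e, u, e — 4 nuclei, so 4 syllables.
Between /a/ (V1) and /e/ (V2): /lhvl/ splits as /lh/ + /vl/ (/vl/ is the longest suffix that is a licit onset).
Between /e/ (V2) and /u/ (V3): just /j/ — single C goes to the following onset.
Between /u/ (V3) and /e/ (V4): /kj/ is a licit onset in full, so it all attaches to the next syllable.
Syllabification: vlalh.vle.ju.kje.
Classifying each syllable: /vlalh/ (closed), /vle/ (open), /ju/ (open), /kje/ (open).
Open syllables: 3.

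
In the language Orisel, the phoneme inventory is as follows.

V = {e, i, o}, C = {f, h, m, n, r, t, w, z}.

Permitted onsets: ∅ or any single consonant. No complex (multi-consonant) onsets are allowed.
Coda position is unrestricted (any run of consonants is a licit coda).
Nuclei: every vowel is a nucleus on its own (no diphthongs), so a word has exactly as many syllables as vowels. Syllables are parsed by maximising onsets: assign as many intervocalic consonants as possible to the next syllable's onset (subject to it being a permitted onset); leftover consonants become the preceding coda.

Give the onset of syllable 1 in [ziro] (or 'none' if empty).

The vowels are i, o — 2 nuclei, so 2 syllables.
σ1/σ2 boundary: /r/ is a single consonant, so it becomes the next onset.
Putting it together: zi.ro.
Syllable 1 is /zi/: onset /z/, nucleus /i/, coda ∅.

z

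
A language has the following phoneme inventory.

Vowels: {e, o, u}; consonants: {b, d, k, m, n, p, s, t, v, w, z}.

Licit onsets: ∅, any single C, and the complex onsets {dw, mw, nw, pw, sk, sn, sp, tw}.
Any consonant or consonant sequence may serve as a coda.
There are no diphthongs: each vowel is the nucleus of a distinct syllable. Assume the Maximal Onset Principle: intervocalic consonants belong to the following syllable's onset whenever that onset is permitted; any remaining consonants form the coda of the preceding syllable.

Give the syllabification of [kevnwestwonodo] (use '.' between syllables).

Vowels present: e, e, o, o, o; each is a nucleus, giving 5 syllables.
V1 /e/ – V2 /e/: /vnw/; trying suffixes from longest down, /nw/ is the first permitted one, so coda /v/ | onset /nw/.
V2 /e/ – V3 /o/: /stw/; trying suffixes from longest down, /tw/ is the first permitted one, so coda /s/ | onset /tw/.
V3 /o/ – V4 /o/: /n/ → onset of the next syllable (single consonants are always licit onsets).
V4 /o/ – V5 /o/: /d/ → onset of the next syllable (single consonants are always licit onsets).

kev.nwes.two.no.do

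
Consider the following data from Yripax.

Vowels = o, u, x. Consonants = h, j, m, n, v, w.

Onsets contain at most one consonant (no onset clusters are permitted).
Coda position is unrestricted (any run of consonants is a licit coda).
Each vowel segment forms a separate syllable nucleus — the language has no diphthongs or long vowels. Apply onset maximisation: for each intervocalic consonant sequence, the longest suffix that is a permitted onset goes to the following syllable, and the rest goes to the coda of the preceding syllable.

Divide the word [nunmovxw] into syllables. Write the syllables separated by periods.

nun.mo.vxw

Vowels present: u, o, x; each is a nucleus, giving 3 syllables.
Between /u/ (V1) and /o/ (V2): /nm/ splits as /n/ + /m/ (/m/ is the longest suffix that is a licit onset).
Between /o/ (V2) and /x/ (V3): /v/ → onset of the next syllable (single consonants are always licit onsets).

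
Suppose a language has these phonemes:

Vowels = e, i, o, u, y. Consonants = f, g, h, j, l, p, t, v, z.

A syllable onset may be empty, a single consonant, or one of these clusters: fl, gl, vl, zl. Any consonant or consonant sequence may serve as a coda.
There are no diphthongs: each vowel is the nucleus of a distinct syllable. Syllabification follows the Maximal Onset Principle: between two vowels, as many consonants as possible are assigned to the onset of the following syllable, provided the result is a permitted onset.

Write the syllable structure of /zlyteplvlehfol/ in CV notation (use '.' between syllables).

The vowels are y, e, e, o — 4 nuclei, so 4 syllables.
σ1/σ2 boundary: just /t/ — single C goes to the following onset.
σ2/σ3 boundary: /plvl/; trying suffixes from longest down, /vl/ is the first permitted one, so coda /pl/ | onset /vl/.
σ3/σ4 boundary: /hf/ splits as /h/ + /f/ (/f/ is the longest suffix that is a licit onset).
Putting it together: zly.tepl.vleh.fol.
Mapping each syllable to C/V: /zly/ → CCV, /tepl/ → CVCC, /vleh/ → CCVC, /fol/ → CVC.

CCV.CVCC.CCVC.CVC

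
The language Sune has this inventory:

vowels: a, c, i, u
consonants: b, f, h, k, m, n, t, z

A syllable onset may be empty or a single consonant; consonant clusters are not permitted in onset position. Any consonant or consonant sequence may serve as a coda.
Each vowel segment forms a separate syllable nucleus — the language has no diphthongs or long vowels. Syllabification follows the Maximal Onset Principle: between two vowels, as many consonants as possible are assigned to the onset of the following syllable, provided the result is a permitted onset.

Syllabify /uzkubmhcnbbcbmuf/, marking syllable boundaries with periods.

uz.kubm.hcnb.bcb.muf

The vowels are u, u, c, c, u — 5 nuclei, so 5 syllables.
V1 /u/ – V2 /u/: /zk/; trying suffixes from longest down, /k/ is the first permitted one, so coda /z/ | onset /k/.
V2 /u/ – V3 /c/: /bmh/ splits as /bm/ + /h/ (/h/ is the longest suffix that is a licit onset).
V3 /c/ – V4 /c/: /nbb/ — longest licit onset from the right is /b/, leaving /nb/ as coda.
V4 /c/ – V5 /u/: cluster /bm/ — the longest permitted-onset suffix is /m/; onset = /m/, preceding coda = /b/.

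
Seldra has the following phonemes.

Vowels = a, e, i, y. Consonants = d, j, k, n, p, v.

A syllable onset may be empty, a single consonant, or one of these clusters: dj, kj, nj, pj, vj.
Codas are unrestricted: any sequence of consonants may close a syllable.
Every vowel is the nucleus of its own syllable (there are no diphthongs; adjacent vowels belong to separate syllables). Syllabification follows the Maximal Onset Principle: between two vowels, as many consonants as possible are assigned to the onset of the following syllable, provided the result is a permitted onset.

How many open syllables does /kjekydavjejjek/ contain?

Nuclei (vowels): e, y, a, e, e → 5 syllables.
Between /e/ (V1) and /y/ (V2): /k/ is a single consonant, so it becomes the next onset.
Between /y/ (V2) and /a/ (V3): /d/ → onset of the next syllable (single consonants are always licit onsets).
Between /a/ (V3) and /e/ (V4): /vj/ is a licit onset in full, so it all attaches to the next syllable.
Between /e/ (V4) and /e/ (V5): cluster /jj/ — the longest permitted-onset suffix is /j/; onset = /j/, preceding coda = /j/.
So the parse is kje.ky.da.vjej.jek.
Classifying each syllable: /kje/ (open), /ky/ (open), /da/ (open), /vjej/ (closed), /jek/ (closed).
Open syllables: 3.

3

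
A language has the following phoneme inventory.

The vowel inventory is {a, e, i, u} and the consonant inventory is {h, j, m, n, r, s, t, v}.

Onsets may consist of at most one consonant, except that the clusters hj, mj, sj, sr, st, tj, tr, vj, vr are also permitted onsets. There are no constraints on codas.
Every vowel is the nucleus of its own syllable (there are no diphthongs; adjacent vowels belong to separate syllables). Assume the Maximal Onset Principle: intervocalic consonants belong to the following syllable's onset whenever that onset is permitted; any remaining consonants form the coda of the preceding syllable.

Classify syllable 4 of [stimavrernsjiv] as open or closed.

Nuclei (vowels): i, a, e, i → 4 syllables.
σ1/σ2 boundary: /m/ is a single consonant, so it becomes the next onset.
σ2/σ3 boundary: cluster /vr/ — /vr/ is itself a permitted onset, so the whole cluster goes right; preceding coda = ∅.
σ3/σ4 boundary: /rnsj/; trying suffixes from longest down, /sj/ is the first permitted one, so coda /rn/ | onset /sj/.
Syllabification: sti.ma.vrern.sjiv.
Syllable 4 is /sjiv/ with coda /v/, so it is closed.

closed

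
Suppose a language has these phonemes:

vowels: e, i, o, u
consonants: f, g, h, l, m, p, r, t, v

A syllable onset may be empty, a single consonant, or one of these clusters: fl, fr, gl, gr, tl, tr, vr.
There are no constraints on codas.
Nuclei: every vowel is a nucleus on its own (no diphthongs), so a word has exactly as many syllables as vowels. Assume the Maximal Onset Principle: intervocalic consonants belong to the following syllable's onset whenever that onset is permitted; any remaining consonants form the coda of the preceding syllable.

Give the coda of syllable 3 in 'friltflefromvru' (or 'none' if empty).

m

The vowels are i, e, o, u — 4 nuclei, so 4 syllables.
V1 /i/ – V2 /e/: /ltfl/ — longest licit onset from the right is /fl/, leaving /lt/ as coda.
V2 /e/ – V3 /o/: cluster /fr/ — /fr/ is itself a permitted onset, so the whole cluster goes right; preceding coda = ∅.
V3 /o/ – V4 /u/: /mvr/ — longest licit onset from the right is /vr/, leaving /m/ as coda.
Syllabification: frilt.fle.from.vru.
Syllable 3 is /from/: onset /fr/, nucleus /o/, coda /m/.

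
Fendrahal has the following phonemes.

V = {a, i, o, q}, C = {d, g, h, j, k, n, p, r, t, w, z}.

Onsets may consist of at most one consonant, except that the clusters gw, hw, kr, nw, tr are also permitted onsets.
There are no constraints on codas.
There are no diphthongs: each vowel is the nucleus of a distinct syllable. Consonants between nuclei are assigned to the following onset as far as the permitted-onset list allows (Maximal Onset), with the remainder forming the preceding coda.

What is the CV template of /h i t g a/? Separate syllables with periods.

CVC.CV

Vowels present: i, a; each is a nucleus, giving 2 syllables.
/i…a/ gap (V1→V2): /tg/ splits as /t/ + /g/ (/g/ is the longest suffix that is a licit onset).
Result: hit.ga.
Mapping each syllable to C/V: /hit/ → CVC, /ga/ → CV.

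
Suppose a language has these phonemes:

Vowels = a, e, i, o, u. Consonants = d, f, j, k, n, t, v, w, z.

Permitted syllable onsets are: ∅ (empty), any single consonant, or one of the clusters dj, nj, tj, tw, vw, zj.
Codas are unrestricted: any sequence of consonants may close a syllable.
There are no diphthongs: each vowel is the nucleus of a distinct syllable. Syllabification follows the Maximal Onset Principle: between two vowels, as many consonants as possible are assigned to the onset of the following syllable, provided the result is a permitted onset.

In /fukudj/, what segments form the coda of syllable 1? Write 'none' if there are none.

Nuclei (vowels): u, u → 2 syllables.
σ1/σ2 boundary: just /k/ — single C goes to the following onset.
Syllabification: fu.kudj.
Syllable 1 is /fu/: onset /f/, nucleus /u/, coda ∅.

none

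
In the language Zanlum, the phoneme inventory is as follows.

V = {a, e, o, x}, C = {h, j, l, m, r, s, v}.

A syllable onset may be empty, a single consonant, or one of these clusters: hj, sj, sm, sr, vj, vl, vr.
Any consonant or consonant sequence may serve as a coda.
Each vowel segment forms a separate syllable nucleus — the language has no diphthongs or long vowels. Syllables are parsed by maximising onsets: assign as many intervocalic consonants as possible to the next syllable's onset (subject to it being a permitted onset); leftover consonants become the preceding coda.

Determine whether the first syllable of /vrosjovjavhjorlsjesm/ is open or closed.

open

Vowels present: o, o, a, o, e; each is a nucleus, giving 5 syllables.
σ1/σ2 boundary: /sj/ — entire cluster is a permitted onset → onset /sj/, coda ∅.
σ2/σ3 boundary: /vj/ — entire cluster is a permitted onset → onset /vj/, coda ∅.
σ3/σ4 boundary: cluster /vhj/ — the longest permitted-onset suffix is /hj/; onset = /hj/, preceding coda = /v/.
σ4/σ5 boundary: /rlsj/; trying suffixes from longest down, /sj/ is the first permitted one, so coda /rl/ | onset /sj/.
Result: vro.sjo.vjav.hjorl.sjesm.
Syllable 1 is /vro/; it ends in its nucleus with no coda, so it is open.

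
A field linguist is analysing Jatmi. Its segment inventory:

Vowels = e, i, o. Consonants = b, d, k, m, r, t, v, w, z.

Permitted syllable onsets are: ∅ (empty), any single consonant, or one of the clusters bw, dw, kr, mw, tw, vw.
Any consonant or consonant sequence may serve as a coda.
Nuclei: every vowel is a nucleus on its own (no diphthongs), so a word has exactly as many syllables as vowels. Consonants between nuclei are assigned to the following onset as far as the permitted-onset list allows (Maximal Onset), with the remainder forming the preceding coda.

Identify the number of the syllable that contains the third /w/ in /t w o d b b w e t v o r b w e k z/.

The vowels are o, e, o, e — 4 nuclei, so 4 syllables.
V1 /o/ – V2 /e/: /dbbw/; trying suffixes from longest down, /bw/ is the first permitted one, so coda /db/ | onset /bw/.
V2 /e/ – V3 /o/: /tv/; trying suffixes from longest down, /v/ is the first permitted one, so coda /t/ | onset /v/.
V3 /o/ – V4 /e/: /rbw/; trying suffixes from longest down, /bw/ is the first permitted one, so coda /r/ | onset /bw/.
Syllabification: twodb.bwet.vor.bwekz.
The third /w/ is in the onset of syllable 4 (/bwekz/).

4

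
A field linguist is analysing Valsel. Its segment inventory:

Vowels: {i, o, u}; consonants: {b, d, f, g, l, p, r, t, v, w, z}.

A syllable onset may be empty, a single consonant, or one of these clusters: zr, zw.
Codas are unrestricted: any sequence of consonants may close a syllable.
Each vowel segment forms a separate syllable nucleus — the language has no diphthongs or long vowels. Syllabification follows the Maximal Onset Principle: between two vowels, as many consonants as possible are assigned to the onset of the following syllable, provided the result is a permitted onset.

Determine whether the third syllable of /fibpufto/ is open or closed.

open

The vowels are i, u, o — 3 nuclei, so 3 syllables.
Between /i/ (V1) and /u/ (V2): cluster /bp/ — the longest permitted-onset suffix is /p/; onset = /p/, preceding coda = /b/.
Between /u/ (V2) and /o/ (V3): cluster /ft/ — the longest permitted-onset suffix is /t/; onset = /t/, preceding coda = /f/.
Putting it together: fib.puf.to.
Syllable 3 is /to/; it ends in its nucleus with no coda, so it is open.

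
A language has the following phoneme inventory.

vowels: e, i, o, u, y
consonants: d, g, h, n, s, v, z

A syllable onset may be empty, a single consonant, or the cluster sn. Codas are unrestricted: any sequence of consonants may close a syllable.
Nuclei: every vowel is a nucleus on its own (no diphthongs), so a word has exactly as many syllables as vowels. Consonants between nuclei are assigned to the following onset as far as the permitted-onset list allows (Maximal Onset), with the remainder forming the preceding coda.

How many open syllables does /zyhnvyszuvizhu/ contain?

2

The vowels are y, y, u, i, u — 5 nuclei, so 5 syllables.
V1 /y/ – V2 /y/: cluster /hnv/ — the longest permitted-onset suffix is /v/; onset = /v/, preceding coda = /hn/.
V2 /y/ – V3 /u/: cluster /sz/ — the longest permitted-onset suffix is /z/; onset = /z/, preceding coda = /s/.
V3 /u/ – V4 /i/: just /v/ — single C goes to the following onset.
V4 /i/ – V5 /u/: /zh/ — longest licit onset from the right is /h/, leaving /z/ as coda.
Result: zyhn.vys.zu.viz.hu.
Classifying each syllable: /zyhn/ (closed), /vys/ (closed), /zu/ (open), /viz/ (closed), /hu/ (open).
Open syllables: 2.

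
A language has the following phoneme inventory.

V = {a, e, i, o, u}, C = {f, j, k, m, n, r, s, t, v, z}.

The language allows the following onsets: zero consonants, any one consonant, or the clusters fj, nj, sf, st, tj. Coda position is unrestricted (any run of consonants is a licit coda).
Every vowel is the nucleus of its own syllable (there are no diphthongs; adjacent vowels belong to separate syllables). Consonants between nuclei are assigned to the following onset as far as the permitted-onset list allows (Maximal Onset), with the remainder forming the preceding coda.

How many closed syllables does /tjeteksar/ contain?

2

Nuclei (vowels): e, e, a → 3 syllables.
σ1/σ2 boundary: just /t/ — single C goes to the following onset.
σ2/σ3 boundary: /ks/ splits as /k/ + /s/ (/s/ is the longest suffix that is a licit onset).
Result: tje.tek.sar.
Classifying each syllable: /tje/ (open), /tek/ (closed), /sar/ (closed).
Closed syllables: 2.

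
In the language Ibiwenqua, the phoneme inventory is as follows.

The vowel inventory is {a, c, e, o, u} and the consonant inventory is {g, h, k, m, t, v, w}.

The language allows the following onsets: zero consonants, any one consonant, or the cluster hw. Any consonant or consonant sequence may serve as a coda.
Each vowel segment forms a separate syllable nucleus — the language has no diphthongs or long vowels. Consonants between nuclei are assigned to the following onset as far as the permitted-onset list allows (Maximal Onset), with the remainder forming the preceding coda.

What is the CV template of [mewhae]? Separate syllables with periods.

Nuclei (vowels): e, a, e → 3 syllables.
Between /e/ (V1) and /a/ (V2): /wh/; trying suffixes from longest down, /h/ is the first permitted one, so coda /w/ | onset /h/.
Between /a/ (V2) and /e/ (V3): nothing intervenes; syllable break is V.V.
Result: mew.ha.e.
Mapping each syllable to C/V: /mew/ → CVC, /ha/ → CV, /e/ → V.

CVC.CV.V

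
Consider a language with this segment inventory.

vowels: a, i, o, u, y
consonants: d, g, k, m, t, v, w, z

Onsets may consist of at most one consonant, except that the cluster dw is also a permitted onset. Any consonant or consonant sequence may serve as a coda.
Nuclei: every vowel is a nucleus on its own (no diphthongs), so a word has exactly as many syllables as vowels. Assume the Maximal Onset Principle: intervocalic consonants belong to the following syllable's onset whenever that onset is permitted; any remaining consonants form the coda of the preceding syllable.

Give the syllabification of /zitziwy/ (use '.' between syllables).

Nuclei (vowels): i, i, y → 3 syllables.
σ1/σ2 boundary: cluster /tz/ — the longest permitted-onset suffix is /z/; onset = /z/, preceding coda = /t/.
σ2/σ3 boundary: /w/ is a single consonant, so it becomes the next onset.

zit.zi.wy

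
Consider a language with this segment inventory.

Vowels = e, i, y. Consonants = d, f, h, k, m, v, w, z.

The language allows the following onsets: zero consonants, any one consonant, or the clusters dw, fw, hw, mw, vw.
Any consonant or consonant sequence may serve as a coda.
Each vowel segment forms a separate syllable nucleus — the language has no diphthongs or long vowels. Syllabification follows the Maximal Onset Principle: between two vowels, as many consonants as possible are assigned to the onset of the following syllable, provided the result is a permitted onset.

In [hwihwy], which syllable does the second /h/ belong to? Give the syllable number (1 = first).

2

The vowels are i, y — 2 nuclei, so 2 syllables.
Between /i/ (V1) and /y/ (V2): cluster /hw/ — /hw/ is itself a permitted onset, so the whole cluster goes right; preceding coda = ∅.
Result: hwi.hwy.
The second /h/ is in the onset of syllable 2 (/hwy/).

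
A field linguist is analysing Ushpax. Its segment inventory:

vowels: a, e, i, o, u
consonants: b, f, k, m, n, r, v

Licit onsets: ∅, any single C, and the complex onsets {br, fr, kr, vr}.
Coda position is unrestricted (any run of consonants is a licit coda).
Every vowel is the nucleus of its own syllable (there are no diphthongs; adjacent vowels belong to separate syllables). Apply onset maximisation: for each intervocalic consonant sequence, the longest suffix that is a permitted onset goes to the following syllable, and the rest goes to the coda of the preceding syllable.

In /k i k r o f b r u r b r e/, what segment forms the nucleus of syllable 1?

i

The vowels are i, o, u, e — 4 nuclei, so 4 syllables.
The first nucleus (vowel 1 from the left) is /i/.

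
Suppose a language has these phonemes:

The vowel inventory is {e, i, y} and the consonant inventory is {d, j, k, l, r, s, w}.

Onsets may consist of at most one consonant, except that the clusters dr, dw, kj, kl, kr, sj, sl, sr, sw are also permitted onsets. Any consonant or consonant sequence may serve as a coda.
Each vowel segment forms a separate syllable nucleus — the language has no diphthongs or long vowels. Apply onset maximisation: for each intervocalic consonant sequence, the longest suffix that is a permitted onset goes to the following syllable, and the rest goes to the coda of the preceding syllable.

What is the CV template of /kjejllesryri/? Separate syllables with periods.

Nuclei (vowels): e, e, y, i → 4 syllables.
σ1/σ2 boundary: /jll/ splits as /jl/ + /l/ (/l/ is the longest suffix that is a licit onset).
σ2/σ3 boundary: /sr/ is a licit onset in full, so it all attaches to the next syllable.
σ3/σ4 boundary: /r/ is a single consonant, so it becomes the next onset.
Putting it together: kjejl.le.sry.ri.
Mapping each syllable to C/V: /kjejl/ → CCVCC, /le/ → CV, /sry/ → CCV, /ri/ → CV.

CCVCC.CV.CCV.CV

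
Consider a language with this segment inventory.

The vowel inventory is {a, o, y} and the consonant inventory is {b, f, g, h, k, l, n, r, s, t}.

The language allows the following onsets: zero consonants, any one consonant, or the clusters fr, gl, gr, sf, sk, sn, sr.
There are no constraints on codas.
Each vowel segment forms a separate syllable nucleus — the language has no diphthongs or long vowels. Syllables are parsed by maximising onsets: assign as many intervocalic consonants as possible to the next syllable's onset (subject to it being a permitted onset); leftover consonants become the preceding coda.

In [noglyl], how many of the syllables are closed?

1

Vowels present: o, y; each is a nucleus, giving 2 syllables.
σ1/σ2 boundary: /gl/ is a licit onset in full, so it all attaches to the next syllable.
Putting it together: no.glyl.
Classifying each syllable: /no/ (open), /glyl/ (closed).
Closed syllables: 1.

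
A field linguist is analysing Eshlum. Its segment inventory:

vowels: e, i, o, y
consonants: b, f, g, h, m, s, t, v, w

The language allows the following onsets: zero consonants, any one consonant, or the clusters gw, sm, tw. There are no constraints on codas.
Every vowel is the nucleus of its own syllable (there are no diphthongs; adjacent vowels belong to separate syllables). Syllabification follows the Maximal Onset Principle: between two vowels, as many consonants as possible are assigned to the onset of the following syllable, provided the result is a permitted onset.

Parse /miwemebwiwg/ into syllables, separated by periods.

The vowels are i, e, e, i — 4 nuclei, so 4 syllables.
σ1/σ2 boundary: /w/ → onset of the next syllable (single consonants are always licit onsets).
σ2/σ3 boundary: /m/ → onset of the next syllable (single consonants are always licit onsets).
σ3/σ4 boundary: /bw/ — longest licit onset from the right is /w/, leaving /b/ as coda.

mi.we.meb.wiwg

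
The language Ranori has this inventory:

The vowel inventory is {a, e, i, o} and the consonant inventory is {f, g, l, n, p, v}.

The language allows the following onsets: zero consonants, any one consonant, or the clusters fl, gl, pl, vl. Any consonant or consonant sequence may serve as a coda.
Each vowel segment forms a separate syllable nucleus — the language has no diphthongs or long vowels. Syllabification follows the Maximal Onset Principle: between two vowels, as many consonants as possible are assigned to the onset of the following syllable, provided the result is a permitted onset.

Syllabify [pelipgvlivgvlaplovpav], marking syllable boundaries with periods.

pe.lipg.vlivg.vla.plov.pav

Nuclei (vowels): e, i, i, a, o, a → 6 syllables.
σ1/σ2 boundary: /l/ is a single consonant, so it becomes the next onset.
σ2/σ3 boundary: /pgvl/; trying suffixes from longest down, /vl/ is the first permitted one, so coda /pg/ | onset /vl/.
σ3/σ4 boundary: /vgvl/ — longest licit onset from the right is /vl/, leaving /vg/ as coda.
σ4/σ5 boundary: cluster /pl/ — /pl/ is itself a permitted onset, so the whole cluster goes right; preceding coda = ∅.
σ5/σ6 boundary: /vp/; trying suffixes from longest down, /p/ is the first permitted one, so coda /v/ | onset /p/.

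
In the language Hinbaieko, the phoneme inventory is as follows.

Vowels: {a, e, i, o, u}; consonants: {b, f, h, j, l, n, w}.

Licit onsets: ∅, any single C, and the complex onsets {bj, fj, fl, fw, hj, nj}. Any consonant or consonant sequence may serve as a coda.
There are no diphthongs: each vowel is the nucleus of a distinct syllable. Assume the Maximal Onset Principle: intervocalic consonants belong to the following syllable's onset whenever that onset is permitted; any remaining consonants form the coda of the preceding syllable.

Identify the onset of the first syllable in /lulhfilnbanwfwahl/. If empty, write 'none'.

l

The vowels are u, i, a, a — 4 nuclei, so 4 syllables.
/u…i/ gap (V1→V2): cluster /lhf/ — the longest permitted-onset suffix is /f/; onset = /f/, preceding coda = /lh/.
/i…a/ gap (V2→V3): cluster /lnb/ — the longest permitted-onset suffix is /b/; onset = /b/, preceding coda = /ln/.
/a…a/ gap (V3→V4): cluster /nwfw/ — the longest permitted-onset suffix is /fw/; onset = /fw/, preceding coda = /nw/.
So the parse is lulh.filn.banw.fwahl.
Syllable 1 is /lulh/: onset /l/, nucleus /u/, coda /lh/.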